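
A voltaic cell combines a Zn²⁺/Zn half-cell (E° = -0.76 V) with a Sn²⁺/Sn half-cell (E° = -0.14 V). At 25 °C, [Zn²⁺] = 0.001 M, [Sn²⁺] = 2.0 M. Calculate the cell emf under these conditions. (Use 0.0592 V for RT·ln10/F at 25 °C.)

The Sn²⁺/Sn couple has the higher reduction potential and acts as the cathode, so E°_cell = -0.14 − (-0.76) = 0.62 V.
Balancing electrons gives n = 2; the reaction quotient is Q = [Zn²⁺]/[Sn²⁺] = 5 × 10^-4.
At 25 °C, E = E° − (0.0592/n) log Q = 0.62 − (0.0592/2)(-3.301) = 0.620 + 0.098 = 0.718 V.

0.718 V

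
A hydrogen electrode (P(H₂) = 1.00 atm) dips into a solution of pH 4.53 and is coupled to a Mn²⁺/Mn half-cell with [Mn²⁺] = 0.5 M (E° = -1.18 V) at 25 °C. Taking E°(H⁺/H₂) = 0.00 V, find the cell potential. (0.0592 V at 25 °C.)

The hydrogen couple is the cathode, so E°_cell = 1.18 V; n = 2.
[H⁺] = 10^(−4.53) = 3 × 10^-5 M, and Q = [Mn²⁺]·P(H₂) / [H⁺]^2 = 5.74 × 10^8.
E = E° − (0.0592/2) log Q = 1.18 − (0.0592/2)(8.759) = 0.921 V.

0.92 V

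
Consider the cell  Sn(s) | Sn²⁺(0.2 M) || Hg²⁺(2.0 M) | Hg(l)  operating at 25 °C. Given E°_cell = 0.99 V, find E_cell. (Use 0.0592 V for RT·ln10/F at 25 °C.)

1.02 V

Balancing electrons gives n = 2; the reaction quotient is Q = [Sn²⁺]/[Hg²⁺] = 0.100.
At 25 °C, E = E° − (0.0592/n) log Q = 0.99 − (0.0592/2)(-1.000) = 0.990 + 0.030 = 1.020 V.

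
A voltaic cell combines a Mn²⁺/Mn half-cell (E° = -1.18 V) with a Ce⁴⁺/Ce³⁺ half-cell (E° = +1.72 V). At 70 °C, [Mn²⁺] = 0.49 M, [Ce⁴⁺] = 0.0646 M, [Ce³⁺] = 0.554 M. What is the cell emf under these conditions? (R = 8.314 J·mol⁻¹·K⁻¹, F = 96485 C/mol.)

2.85 V

The Ce⁴⁺/Ce³⁺ couple has the higher reduction potential and acts as the cathode, so E°_cell = +1.72 − (-1.18) = 2.90 V.
Balancing electrons gives n = 2; the reaction quotient is Q = [Mn²⁺]·[Ce³⁺]^2/[Ce⁴⁺]^2 = 36.0.
E = E° − (RT/nF) ln Q = 2.90 − (8.314×343)/(2×96485) × (3.585) = 2.900 − 0.053 = 2.847 V.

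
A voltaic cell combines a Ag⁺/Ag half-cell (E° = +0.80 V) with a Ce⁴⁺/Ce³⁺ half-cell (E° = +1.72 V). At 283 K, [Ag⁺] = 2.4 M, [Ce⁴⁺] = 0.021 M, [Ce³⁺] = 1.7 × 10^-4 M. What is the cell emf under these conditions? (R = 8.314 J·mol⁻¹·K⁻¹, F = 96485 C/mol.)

The Ce⁴⁺/Ce³⁺ couple has the higher reduction potential and acts as the cathode, so E°_cell = +1.72 − (+0.80) = 0.92 V.
Balancing electrons gives n = 1; the reaction quotient is Q = [Ag⁺]·[Ce³⁺]/[Ce⁴⁺] = 0.0194.
E = E° − (RT/nF) ln Q = 0.92 − (8.314×283)/(1×96485) × (-3.941) = 0.920 + 0.096 = 1.016 V.

1.02 V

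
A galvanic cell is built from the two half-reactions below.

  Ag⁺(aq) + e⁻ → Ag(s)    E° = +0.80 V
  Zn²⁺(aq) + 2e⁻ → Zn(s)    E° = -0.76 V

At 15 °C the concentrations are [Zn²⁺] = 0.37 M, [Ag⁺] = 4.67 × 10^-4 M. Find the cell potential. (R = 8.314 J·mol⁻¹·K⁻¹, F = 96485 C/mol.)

The Ag⁺/Ag couple has the higher reduction potential and acts as the cathode, so E°_cell = +0.80 − (-0.76) = 1.56 V.
Balancing electrons gives n = 2; the reaction quotient is Q = [Zn²⁺]/[Ag⁺]^2 = 1.7 × 10^6.
E = E° − (RT/nF) ln Q = 1.56 − (8.314×288)/(2×96485) × (14.344) = 1.560 − 0.178 = 1.382 V.

1.38 V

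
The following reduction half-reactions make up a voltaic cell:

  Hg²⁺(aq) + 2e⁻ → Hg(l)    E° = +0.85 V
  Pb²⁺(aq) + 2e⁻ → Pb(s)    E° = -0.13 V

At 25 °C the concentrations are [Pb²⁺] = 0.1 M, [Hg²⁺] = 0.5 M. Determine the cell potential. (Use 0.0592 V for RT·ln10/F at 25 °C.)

1.00 V

The Hg²⁺/Hg couple has the higher reduction potential and acts as the cathode, so E°_cell = +0.85 − (-0.13) = 0.98 V.
Balancing electrons gives n = 2; the reaction quotient is Q = [Pb²⁺]/[Hg²⁺] = 0.200.
At 25 °C, E = E° − (0.0592/n) log Q = 0.98 − (0.0592/2)(-0.699) = 0.980 + 0.021 = 1.001 V.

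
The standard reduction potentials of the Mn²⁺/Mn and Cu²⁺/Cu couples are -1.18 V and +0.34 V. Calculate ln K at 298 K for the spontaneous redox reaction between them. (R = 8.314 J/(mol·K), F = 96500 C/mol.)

E°_cell = +0.34 − (-1.18) = 1.52 V, with n = 2 electrons transferred.
At equilibrium E = 0, so the Nernst equation gives ln K = nFE°/RT = (2)(96500)(1.52)/((8.314)(298)) = 118.41.

ln K = 118.4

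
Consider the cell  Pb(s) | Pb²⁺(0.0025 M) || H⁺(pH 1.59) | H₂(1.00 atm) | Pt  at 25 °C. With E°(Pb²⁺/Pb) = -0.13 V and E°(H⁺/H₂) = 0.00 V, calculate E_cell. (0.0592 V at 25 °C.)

The hydrogen couple is the cathode, so E°_cell = 0.13 V; n = 2.
[H⁺] = 10^(−1.59) = 0.026 M, and Q = [Pb²⁺]·P(H₂) / [H⁺]^2 = 3.78.
E = E° − (0.0592/2) log Q = 0.13 − (0.0592/2)(0.578) = 0.113 V.

0.11 V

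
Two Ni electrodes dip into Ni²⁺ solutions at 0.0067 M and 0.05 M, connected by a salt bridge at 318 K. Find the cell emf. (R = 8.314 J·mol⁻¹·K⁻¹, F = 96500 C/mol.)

Both half-cells are Ni²⁺/Ni, so E°_cell = 0. The concentrated side is the cathode; the cell reaction moves Ni²⁺ from high to low concentration with n = 2.
Q = [Ni²⁺]_dilute/[Ni²⁺]_conc = 0.0067/0.05 = 0.134.
E = 0 − (RT/nF) ln Q = −((8.314×318)/(2×96500))(-2.010) = 0.0275 V.

0.028 V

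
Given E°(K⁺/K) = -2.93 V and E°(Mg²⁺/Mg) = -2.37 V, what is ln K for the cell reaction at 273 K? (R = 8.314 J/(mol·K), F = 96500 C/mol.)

E°_cell = -2.37 − (-2.93) = 0.56 V, with n = 2 electrons transferred.
At equilibrium E = 0, so the Nernst equation gives ln K = nFE°/RT = (2)(96500)(0.56)/((8.314)(273)) = 47.62.

ln K = 47.6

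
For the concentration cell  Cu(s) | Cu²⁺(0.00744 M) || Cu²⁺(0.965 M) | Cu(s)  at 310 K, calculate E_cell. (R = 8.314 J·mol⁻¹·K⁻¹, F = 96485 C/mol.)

Both half-cells are Cu²⁺/Cu, so E°_cell = 0. The concentrated side is the cathode; the cell reaction moves Cu²⁺ from high to low concentration with n = 2.
Q = [Cu²⁺]_dilute/[Cu²⁺]_conc = 0.00744/0.965 = 0.00771.
E = 0 − (RT/nF) ln Q = −((8.314×310)/(2×96485))(-4.865) = 0.0650 V.

0.065 V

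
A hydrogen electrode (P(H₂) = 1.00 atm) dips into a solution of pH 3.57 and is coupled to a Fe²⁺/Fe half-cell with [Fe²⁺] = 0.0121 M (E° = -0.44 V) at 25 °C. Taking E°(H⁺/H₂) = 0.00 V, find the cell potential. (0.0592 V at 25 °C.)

0.29 V

The hydrogen couple is the cathode, so E°_cell = 0.44 V; n = 2.
[H⁺] = 10^(−3.57) = 2.7 × 10^-4 M, and Q = [Fe²⁺]·P(H₂) / [H⁺]^2 = 1.67 × 10^5.
E = E° − (0.0592/2) log Q = 0.44 − (0.0592/2)(5.223) = 0.285 V.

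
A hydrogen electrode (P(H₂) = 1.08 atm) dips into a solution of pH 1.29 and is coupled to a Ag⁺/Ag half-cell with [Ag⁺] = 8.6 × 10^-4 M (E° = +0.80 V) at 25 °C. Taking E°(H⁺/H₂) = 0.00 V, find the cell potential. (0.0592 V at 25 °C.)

The Ag⁺/Ag couple is the cathode, so E°_cell = 0.80 V; n = 2.
[H⁺] = 10^(−1.29) = 0.051 M, and Q = [H⁺]^2 / ([Ag⁺]^2·P(H₂)) = 3290.
E = E° − (0.0592/2) log Q = 0.80 − (0.0592/2)(3.518) = 0.696 V.

0.70 V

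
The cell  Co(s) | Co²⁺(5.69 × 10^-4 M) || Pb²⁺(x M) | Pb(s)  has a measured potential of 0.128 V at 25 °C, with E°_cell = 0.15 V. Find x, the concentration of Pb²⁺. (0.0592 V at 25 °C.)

From the Nernst equation, log Q = n(E° − E)/0.0592 = 2(0.15 − 0.128)/0.0592 = 0.743, so Q = 5.54.
With Q = [Co²⁺]/[Pb²⁺] and the known concentrations, [Pb²⁺] in the denominator gives [Pb²⁺] = 1 × 10^-4 M.

1 × 10^-4 M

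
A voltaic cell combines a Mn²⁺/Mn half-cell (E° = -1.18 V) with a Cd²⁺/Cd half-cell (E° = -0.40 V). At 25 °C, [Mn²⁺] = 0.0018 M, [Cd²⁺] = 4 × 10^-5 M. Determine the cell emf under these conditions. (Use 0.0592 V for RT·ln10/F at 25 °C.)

The Cd²⁺/Cd couple has the higher reduction potential and acts as the cathode, so E°_cell = -0.40 − (-1.18) = 0.78 V.
Balancing electrons gives n = 2; the reaction quotient is Q = [Mn²⁺]/[Cd²⁺] = 45.0.
At 25 °C, E = E° − (0.0592/n) log Q = 0.78 − (0.0592/2)(1.653) = 0.780 − 0.049 = 0.731 V.

0.731 V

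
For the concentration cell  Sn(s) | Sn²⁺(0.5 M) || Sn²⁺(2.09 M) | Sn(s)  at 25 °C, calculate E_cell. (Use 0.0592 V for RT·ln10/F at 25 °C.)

0.018 V

Both half-cells are Sn²⁺/Sn, so E°_cell = 0. The concentrated side is the cathode; the cell reaction moves Sn²⁺ from high to low concentration with n = 2.
Q = [Sn²⁺]_dilute/[Sn²⁺]_conc = 0.5/2.09 = 0.239.
E = 0 − (0.0592/2) log Q = −(0.0592/2)(-0.621) = 0.0184 V.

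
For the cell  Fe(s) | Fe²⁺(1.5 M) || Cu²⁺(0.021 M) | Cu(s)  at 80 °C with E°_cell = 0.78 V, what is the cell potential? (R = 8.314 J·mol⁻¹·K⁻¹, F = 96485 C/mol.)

Balancing electrons gives n = 2; the reaction quotient is Q = [Fe²⁺]/[Cu²⁺] = 71.4.
E = E° − (RT/nF) ln Q = 0.78 − (8.314×353)/(2×96485) × (4.269) = 0.780 − 0.065 = 0.715 V.

0.715 V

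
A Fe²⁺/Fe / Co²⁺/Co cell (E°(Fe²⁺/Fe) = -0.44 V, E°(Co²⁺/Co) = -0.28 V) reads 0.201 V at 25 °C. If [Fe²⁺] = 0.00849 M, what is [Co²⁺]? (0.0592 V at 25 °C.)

0.21 M

From the Nernst equation, log Q = n(E° − E)/0.0592 = 2(0.16 − 0.201)/0.0592 = -1.385, so Q = 0.0412.
With Q = [Fe²⁺]/[Co²⁺] and the known concentrations, [Co²⁺] in the denominator gives [Co²⁺] = 0.21 M.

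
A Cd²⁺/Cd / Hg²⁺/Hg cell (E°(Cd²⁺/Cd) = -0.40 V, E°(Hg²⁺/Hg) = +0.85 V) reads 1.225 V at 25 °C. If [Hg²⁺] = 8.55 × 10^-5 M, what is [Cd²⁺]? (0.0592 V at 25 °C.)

6 × 10^-4 M

From the Nernst equation, log Q = n(E° − E)/0.0592 = 2(1.25 − 1.225)/0.0592 = 0.845, so Q = 6.99.
With Q = [Cd²⁺]/[Hg²⁺] and the known concentrations, [Cd²⁺] in the numerator gives [Cd²⁺] = 6 × 10^-4 M.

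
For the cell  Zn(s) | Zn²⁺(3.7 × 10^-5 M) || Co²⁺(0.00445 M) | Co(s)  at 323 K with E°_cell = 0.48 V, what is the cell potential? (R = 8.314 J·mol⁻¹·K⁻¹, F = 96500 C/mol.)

0.547 V

Balancing electrons gives n = 2; the reaction quotient is Q = [Zn²⁺]/[Co²⁺] = 0.00831.
E = E° − (RT/nF) ln Q = 0.48 − (8.314×323)/(2×96500) × (-4.790) = 0.480 + 0.067 = 0.547 V.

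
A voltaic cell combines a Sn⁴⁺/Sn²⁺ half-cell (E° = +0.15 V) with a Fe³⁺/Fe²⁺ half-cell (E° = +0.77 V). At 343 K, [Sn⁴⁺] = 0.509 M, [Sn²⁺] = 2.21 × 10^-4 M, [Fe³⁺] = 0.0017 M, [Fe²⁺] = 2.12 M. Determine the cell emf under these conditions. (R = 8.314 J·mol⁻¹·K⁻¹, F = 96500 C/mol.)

The Fe³⁺/Fe²⁺ couple has the higher reduction potential and acts as the cathode, so E°_cell = +0.77 − (+0.15) = 0.62 V.
Balancing electrons gives n = 2; the reaction quotient is Q = [Sn⁴⁺]·[Fe²⁺]^2/([Sn²⁺]·[Fe³⁺]^2) = 3.58 × 10^9.
E = E° − (RT/nF) ln Q = 0.62 − (8.314×343)/(2×96500) × (21.999) = 0.620 − 0.325 = 0.295 V.

0.295 V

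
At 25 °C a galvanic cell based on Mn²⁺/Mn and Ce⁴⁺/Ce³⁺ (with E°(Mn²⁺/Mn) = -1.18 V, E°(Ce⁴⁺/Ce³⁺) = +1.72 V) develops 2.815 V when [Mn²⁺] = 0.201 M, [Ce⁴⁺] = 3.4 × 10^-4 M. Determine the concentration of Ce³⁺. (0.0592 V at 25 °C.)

From the Nernst equation, log Q = n(E° − E)/0.0592 = 2(2.90 − 2.815)/0.0592 = 2.872, so Q = 744.
With Q = [Mn²⁺]·[Ce³⁺]^2/[Ce⁴⁺]^2 and the known concentrations, [Ce³⁺]^2 in the numerator gives [Ce³⁺] = 0.021 M.

0.021 M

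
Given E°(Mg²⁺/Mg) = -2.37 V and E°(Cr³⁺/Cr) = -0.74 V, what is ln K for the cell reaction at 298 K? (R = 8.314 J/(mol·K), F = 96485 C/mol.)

E°_cell = -0.74 − (-2.37) = 1.63 V, with n = 6 electrons transferred.
At equilibrium E = 0, so the Nernst equation gives ln K = nFE°/RT = (6)(96485)(1.63)/((8.314)(298)) = 380.87.

ln K = 380.9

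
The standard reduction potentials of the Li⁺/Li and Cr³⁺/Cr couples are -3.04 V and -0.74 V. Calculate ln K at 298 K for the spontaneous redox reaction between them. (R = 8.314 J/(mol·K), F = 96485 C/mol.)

ln K = 268.7

E°_cell = -0.74 − (-3.04) = 2.30 V, with n = 3 electrons transferred.
At equilibrium E = 0, so the Nernst equation gives ln K = nFE°/RT = (3)(96485)(2.30)/((8.314)(298)) = 268.71.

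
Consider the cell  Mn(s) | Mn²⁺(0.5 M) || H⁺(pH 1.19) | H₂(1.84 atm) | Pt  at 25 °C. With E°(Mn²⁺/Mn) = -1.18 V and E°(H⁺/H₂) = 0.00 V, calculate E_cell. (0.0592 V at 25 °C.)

The hydrogen couple is the cathode, so E°_cell = 1.18 V; n = 2.
[H⁺] = 10^(−1.19) = 0.065 M, and Q = [Mn²⁺]·P(H₂) / [H⁺]^2 = 221.
E = E° − (0.0592/2) log Q = 1.18 − (0.0592/2)(2.344) = 1.111 V.

1.11 V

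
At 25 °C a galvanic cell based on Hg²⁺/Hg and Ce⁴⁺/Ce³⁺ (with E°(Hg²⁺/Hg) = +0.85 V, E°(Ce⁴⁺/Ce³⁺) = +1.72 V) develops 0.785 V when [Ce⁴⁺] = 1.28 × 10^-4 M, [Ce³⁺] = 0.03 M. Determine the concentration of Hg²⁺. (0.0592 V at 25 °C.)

From the Nernst equation, log Q = n(E° − E)/0.0592 = 2(0.87 − 0.785)/0.0592 = 2.872, so Q = 744.
With Q = [Hg²⁺]·[Ce³⁺]^2/[Ce⁴⁺]^2 and the known concentrations, [Hg²⁺] in the numerator gives [Hg²⁺] = 0.014 M.

0.014 M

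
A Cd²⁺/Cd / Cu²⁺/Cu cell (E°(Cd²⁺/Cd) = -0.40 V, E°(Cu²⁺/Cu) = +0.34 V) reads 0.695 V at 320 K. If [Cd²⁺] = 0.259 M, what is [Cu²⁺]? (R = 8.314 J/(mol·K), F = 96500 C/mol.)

0.0099 M

From the Nernst equation, ln Q = nF(E° − E)/RT = 2×96500×(0.74 − 0.695)/(8.314×320) = 3.264, so Q = 26.2.
With Q = [Cd²⁺]/[Cu²⁺] and the known concentrations, [Cu²⁺] in the denominator gives [Cu²⁺] = 0.0099 M.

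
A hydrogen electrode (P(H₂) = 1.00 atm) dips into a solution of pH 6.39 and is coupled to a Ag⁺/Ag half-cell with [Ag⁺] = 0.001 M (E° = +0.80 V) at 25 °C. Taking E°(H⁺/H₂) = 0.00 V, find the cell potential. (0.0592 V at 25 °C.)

1.00 V

The Ag⁺/Ag couple is the cathode, so E°_cell = 0.80 V; n = 2.
[H⁺] = 10^(−6.39) = 4.1 × 10^-7 M, and Q = [H⁺]^2 / ([Ag⁺]^2·P(H₂)) = 1.66 × 10^-7.
E = E° − (0.0592/2) log Q = 0.80 − (0.0592/2)(-6.780) = 1.001 V.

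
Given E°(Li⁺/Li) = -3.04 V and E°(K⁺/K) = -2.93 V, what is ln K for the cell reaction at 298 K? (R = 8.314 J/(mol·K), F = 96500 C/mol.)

E°_cell = -2.93 − (-3.04) = 0.11 V, with n = 1 electron transferred.
At equilibrium E = 0, so the Nernst equation gives ln K = nFE°/RT = (1)(96500)(0.11)/((8.314)(298)) = 4.28.

ln K = 4.3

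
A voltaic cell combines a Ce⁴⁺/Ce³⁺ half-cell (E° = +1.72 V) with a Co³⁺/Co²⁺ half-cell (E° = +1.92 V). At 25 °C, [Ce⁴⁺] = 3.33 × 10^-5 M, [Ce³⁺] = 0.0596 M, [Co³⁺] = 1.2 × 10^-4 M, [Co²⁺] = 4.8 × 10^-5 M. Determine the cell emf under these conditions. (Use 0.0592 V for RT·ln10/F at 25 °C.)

0.416 V

The Co³⁺/Co²⁺ couple has the higher reduction potential and acts as the cathode, so E°_cell = +1.92 − (+1.72) = 0.20 V.
Balancing electrons gives n = 1; the reaction quotient is Q = [Ce⁴⁺]·[Co²⁺]/([Ce³⁺]·[Co³⁺]) = 2.23 × 10^-4.
At 25 °C, E = E° − (0.0592/n) log Q = 0.20 − (0.0592/1)(-3.651) = 0.200 + 0.216 = 0.416 V.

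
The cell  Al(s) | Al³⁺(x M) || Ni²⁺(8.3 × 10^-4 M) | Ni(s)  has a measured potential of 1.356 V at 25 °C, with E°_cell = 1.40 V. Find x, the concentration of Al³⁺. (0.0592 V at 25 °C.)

From the Nernst equation, log Q = n(E° − E)/0.0592 = 6(1.40 − 1.356)/0.0592 = 4.459, so Q = 2.88 × 10^4.
With Q = [Al³⁺]^2/[Ni²⁺]^3 and the known concentrations, [Al³⁺]^2 in the numerator gives [Al³⁺] = 0.0041 M.

0.0041 M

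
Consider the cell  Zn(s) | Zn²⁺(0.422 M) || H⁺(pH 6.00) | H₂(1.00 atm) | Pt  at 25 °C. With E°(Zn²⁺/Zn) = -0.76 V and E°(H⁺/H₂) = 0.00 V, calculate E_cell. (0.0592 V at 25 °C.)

0.42 V

The hydrogen couple is the cathode, so E°_cell = 0.76 V; n = 2.
[H⁺] = 10^(−6.00) = 1 × 10^-6 M, and Q = [Zn²⁺]·P(H₂) / [H⁺]^2 = 4.22 × 10^11.
E = E° − (0.0592/2) log Q = 0.76 − (0.0592/2)(11.625) = 0.416 V.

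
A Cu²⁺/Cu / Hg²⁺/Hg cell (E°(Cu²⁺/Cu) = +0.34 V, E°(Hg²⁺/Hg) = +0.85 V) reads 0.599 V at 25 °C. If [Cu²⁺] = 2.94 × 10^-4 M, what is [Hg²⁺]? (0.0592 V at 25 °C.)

From the Nernst equation, log Q = n(E° − E)/0.0592 = 2(0.51 − 0.599)/0.0592 = -3.007, so Q = 9.85 × 10^-4.
With Q = [Cu²⁺]/[Hg²⁺] and the known concentrations, [Hg²⁺] in the denominator gives [Hg²⁺] = 0.3 M.

0.3 M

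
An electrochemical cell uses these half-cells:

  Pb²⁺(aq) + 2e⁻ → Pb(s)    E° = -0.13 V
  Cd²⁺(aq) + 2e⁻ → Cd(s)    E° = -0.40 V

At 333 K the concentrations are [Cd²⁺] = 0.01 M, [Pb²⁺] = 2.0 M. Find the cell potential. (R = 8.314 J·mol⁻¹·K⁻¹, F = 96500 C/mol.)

0.346 V

The Pb²⁺/Pb couple has the higher reduction potential and acts as the cathode, so E°_cell = -0.13 − (-0.40) = 0.27 V.
Balancing electrons gives n = 2; the reaction quotient is Q = [Cd²⁺]/[Pb²⁺] = 0.00500.
E = E° − (RT/nF) ln Q = 0.27 − (8.314×333)/(2×96500) × (-5.298) = 0.270 + 0.076 = 0.346 V.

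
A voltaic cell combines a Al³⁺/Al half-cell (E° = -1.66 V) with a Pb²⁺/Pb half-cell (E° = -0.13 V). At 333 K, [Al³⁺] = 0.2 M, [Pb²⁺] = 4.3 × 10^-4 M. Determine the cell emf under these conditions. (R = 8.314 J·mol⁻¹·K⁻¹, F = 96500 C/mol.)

The Pb²⁺/Pb couple has the higher reduction potential and acts as the cathode, so E°_cell = -0.13 − (-1.66) = 1.53 V.
Balancing electrons gives n = 6; the reaction quotient is Q = [Al³⁺]^2/[Pb²⁺]^3 = 5.03 × 10^8.
E = E° − (RT/nF) ln Q = 1.53 − (8.314×333)/(6×96500) × (20.036) = 1.530 − 0.096 = 1.434 V.

1.43 V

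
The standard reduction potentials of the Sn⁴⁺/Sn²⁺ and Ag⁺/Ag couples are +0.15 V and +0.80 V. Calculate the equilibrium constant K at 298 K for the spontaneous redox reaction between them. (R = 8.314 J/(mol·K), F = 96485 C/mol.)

E°_cell = +0.80 − (+0.15) = 0.65 V, with n = 2 electrons transferred.
At equilibrium E = 0, so the Nernst equation gives ln K = nFE°/RT = (2)(96485)(0.65)/((8.314)(298)) = 50.63.
K = e^50.63 = 9.7 × 10^21.

9.7 × 10^21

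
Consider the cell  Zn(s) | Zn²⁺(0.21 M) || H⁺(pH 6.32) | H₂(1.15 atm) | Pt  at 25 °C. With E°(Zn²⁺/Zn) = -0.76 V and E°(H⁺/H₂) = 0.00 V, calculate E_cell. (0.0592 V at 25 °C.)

The hydrogen couple is the cathode, so E°_cell = 0.76 V; n = 2.
[H⁺] = 10^(−6.32) = 4.8 × 10^-7 M, and Q = [Zn²⁺]·P(H₂) / [H⁺]^2 = 1.05 × 10^12.
E = E° − (0.0592/2) log Q = 0.76 − (0.0592/2)(12.023) = 0.404 V.

0.40 V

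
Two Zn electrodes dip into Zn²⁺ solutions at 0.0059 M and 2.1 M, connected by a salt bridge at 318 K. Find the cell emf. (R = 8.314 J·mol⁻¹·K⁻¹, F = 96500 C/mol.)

Both half-cells are Zn²⁺/Zn, so E°_cell = 0. The concentrated side is the cathode; the cell reaction moves Zn²⁺ from high to low concentration with n = 2.
Q = [Zn²⁺]_dilute/[Zn²⁺]_conc = 0.0059/2.1 = 0.00281.
E = 0 − (RT/nF) ln Q = −((8.314×318)/(2×96500))(-5.875) = 0.0805 V.

0.080 V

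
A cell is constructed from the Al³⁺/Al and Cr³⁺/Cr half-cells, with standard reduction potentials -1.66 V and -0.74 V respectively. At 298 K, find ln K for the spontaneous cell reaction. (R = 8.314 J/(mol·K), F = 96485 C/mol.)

E°_cell = -0.74 − (-1.66) = 0.92 V, with n = 3 electrons transferred.
At equilibrium E = 0, so the Nernst equation gives ln K = nFE°/RT = (3)(96485)(0.92)/((8.314)(298)) = 107.48.

ln K = 107.5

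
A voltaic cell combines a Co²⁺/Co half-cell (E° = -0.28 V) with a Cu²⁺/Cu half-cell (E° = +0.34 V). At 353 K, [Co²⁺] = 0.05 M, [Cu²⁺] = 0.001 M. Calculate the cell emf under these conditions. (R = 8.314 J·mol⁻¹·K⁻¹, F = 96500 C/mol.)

The Cu²⁺/Cu couple has the higher reduction potential and acts as the cathode, so E°_cell = +0.34 − (-0.28) = 0.62 V.
Balancing electrons gives n = 2; the reaction quotient is Q = [Co²⁺]/[Cu²⁺] = 50.0.
E = E° − (RT/nF) ln Q = 0.62 − (8.314×353)/(2×96500) × (3.912) = 0.620 − 0.059 = 0.561 V.

0.561 V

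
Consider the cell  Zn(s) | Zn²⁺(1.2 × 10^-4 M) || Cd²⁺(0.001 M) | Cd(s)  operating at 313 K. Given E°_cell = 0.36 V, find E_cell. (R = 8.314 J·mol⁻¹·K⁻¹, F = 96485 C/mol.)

Balancing electrons gives n = 2; the reaction quotient is Q = [Zn²⁺]/[Cd²⁺] = 0.120.
E = E° − (RT/nF) ln Q = 0.36 − (8.314×313)/(2×96485) × (-2.120) = 0.360 + 0.029 = 0.389 V.

0.389 V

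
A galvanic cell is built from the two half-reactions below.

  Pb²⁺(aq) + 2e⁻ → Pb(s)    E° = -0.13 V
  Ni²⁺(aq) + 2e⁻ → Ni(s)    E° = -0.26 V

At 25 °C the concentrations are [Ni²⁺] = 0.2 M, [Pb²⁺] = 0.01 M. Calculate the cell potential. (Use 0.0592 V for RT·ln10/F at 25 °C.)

0.091 V

The Pb²⁺/Pb couple has the higher reduction potential and acts as the cathode, so E°_cell = -0.13 − (-0.26) = 0.13 V.
Balancing electrons gives n = 2; the reaction quotient is Q = [Ni²⁺]/[Pb²⁺] = 20.0.
At 25 °C, E = E° − (0.0592/n) log Q = 0.13 − (0.0592/2)(1.301) = 0.130 − 0.039 = 0.091 V.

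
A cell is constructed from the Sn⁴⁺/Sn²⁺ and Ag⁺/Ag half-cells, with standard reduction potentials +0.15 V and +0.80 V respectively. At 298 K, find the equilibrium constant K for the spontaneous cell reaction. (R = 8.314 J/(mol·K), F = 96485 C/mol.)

E°_cell = +0.80 − (+0.15) = 0.65 V, with n = 2 electrons transferred.
At equilibrium E = 0, so the Nernst equation gives ln K = nFE°/RT = (2)(96485)(0.65)/((8.314)(298)) = 50.63.
K = e^50.63 = 9.7 × 10^21.

9.7 × 10^21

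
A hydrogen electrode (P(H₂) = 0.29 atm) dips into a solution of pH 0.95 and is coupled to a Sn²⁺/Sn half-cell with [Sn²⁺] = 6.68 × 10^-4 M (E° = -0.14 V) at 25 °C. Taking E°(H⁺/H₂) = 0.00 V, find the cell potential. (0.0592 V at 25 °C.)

The hydrogen couple is the cathode, so E°_cell = 0.14 V; n = 2.
[H⁺] = 10^(−0.95) = 0.11 M, and Q = [Sn²⁺]·P(H₂) / [H⁺]^2 = 0.0154.
E = E° − (0.0592/2) log Q = 0.14 − (0.0592/2)(-1.813) = 0.194 V.

0.19 V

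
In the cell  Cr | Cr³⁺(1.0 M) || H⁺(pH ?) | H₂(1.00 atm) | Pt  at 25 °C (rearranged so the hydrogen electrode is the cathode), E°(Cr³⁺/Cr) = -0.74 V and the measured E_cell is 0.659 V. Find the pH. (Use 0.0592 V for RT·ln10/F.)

pH = 1.37

E°_cell = 0.74 V and n = 6.
log Q = n(E° − E)/0.0592 = 6×(0.74 − 0.659)/0.0592 = 8.209.
With Q = [Cr³⁺]^2·P(H₂)^3 / [H⁺]^6, solving for [H⁺] gives log[H⁺] = -1.368, so pH = 1.37.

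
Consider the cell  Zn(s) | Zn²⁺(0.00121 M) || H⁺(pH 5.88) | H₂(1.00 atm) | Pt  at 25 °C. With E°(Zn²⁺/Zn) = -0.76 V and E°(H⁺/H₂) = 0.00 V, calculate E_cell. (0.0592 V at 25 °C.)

0.50 V

The hydrogen couple is the cathode, so E°_cell = 0.76 V; n = 2.
[H⁺] = 10^(−5.88) = 1.3 × 10^-6 M, and Q = [Zn²⁺]·P(H₂) / [H⁺]^2 = 6.96 × 10^8.
E = E° − (0.0592/2) log Q = 0.76 − (0.0592/2)(8.843) = 0.498 V.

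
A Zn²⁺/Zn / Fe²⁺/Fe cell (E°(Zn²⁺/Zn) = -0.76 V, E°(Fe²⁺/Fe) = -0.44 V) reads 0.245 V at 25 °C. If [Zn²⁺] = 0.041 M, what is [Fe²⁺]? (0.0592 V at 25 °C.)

1.2 × 10^-4 M

From the Nernst equation, log Q = n(E° − E)/0.0592 = 2(0.32 − 0.245)/0.0592 = 2.534, so Q = 342.
With Q = [Zn²⁺]/[Fe²⁺] and the known concentrations, [Fe²⁺] in the denominator gives [Fe²⁺] = 1.2 × 10^-4 M.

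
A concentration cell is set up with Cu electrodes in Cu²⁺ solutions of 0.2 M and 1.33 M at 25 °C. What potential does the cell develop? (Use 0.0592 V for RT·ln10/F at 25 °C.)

0.024 V

Both half-cells are Cu²⁺/Cu, so E°_cell = 0. The concentrated side is the cathode; the cell reaction moves Cu²⁺ from high to low concentration with n = 2.
Q = [Cu²⁺]_dilute/[Cu²⁺]_conc = 0.2/1.33 = 0.150.
E = 0 − (0.0592/2) log Q = −(0.0592/2)(-0.823) = 0.0244 V.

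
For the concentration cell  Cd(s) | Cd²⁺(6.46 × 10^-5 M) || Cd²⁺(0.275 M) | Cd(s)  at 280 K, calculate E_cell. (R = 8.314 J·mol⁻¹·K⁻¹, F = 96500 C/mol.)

0.10 V

Both half-cells are Cd²⁺/Cd, so E°_cell = 0. The concentrated side is the cathode; the cell reaction moves Cd²⁺ from high to low concentration with n = 2.
Q = [Cd²⁺]_dilute/[Cd²⁺]_conc = 6.46 × 10^-5/0.275 = 2.35 × 10^-4.
E = 0 − (RT/nF) ln Q = −((8.314×280)/(2×96500))(-8.356) = 0.1008 V.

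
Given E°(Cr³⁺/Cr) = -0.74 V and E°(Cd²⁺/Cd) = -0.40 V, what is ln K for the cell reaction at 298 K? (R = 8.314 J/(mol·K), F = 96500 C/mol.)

E°_cell = -0.40 − (-0.74) = 0.34 V, with n = 6 electrons transferred.
At equilibrium E = 0, so the Nernst equation gives ln K = nFE°/RT = (6)(96500)(0.34)/((8.314)(298)) = 79.46.

ln K = 79.5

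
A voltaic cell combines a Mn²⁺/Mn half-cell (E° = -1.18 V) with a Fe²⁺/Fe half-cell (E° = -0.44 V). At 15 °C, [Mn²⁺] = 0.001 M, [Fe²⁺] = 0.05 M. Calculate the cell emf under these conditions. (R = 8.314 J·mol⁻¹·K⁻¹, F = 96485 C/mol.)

The Fe²⁺/Fe couple has the higher reduction potential and acts as the cathode, so E°_cell = -0.44 − (-1.18) = 0.74 V.
Balancing electrons gives n = 2; the reaction quotient is Q = [Mn²⁺]/[Fe²⁺] = 0.0200.
E = E° − (RT/nF) ln Q = 0.74 − (8.314×288)/(2×96485) × (-3.912) = 0.740 + 0.049 = 0.789 V.

0.789 V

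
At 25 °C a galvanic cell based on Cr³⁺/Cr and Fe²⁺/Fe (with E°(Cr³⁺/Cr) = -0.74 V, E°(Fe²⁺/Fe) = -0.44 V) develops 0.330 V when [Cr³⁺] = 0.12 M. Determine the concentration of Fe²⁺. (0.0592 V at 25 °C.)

2.5 M

From the Nernst equation, log Q = n(E° − E)/0.0592 = 6(0.30 − 0.330)/0.0592 = -3.041, so Q = 9.11 × 10^-4.
With Q = [Cr³⁺]^2/[Fe²⁺]^3 and the known concentrations, [Fe²⁺]^3 in the denominator gives [Fe²⁺] = 2.5 M.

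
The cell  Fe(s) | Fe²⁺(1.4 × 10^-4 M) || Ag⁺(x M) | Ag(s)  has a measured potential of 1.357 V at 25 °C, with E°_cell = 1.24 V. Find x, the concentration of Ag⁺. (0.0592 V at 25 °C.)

1.1 M

From the Nernst equation, log Q = n(E° − E)/0.0592 = 2(1.24 − 1.357)/0.0592 = -3.953, so Q = 1.12 × 10^-4.
With Q = [Fe²⁺]/[Ag⁺]^2 and the known concentrations, [Ag⁺]^2 in the denominator gives [Ag⁺] = 1.1 M.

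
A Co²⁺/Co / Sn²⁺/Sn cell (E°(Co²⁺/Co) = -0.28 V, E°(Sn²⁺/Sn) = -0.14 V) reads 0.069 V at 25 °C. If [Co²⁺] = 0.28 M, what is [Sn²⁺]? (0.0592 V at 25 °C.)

From the Nernst equation, log Q = n(E° − E)/0.0592 = 2(0.14 − 0.069)/0.0592 = 2.399, so Q = 250.
With Q = [Co²⁺]/[Sn²⁺] and the known concentrations, [Sn²⁺] in the denominator gives [Sn²⁺] = 0.0011 M.

0.0011 M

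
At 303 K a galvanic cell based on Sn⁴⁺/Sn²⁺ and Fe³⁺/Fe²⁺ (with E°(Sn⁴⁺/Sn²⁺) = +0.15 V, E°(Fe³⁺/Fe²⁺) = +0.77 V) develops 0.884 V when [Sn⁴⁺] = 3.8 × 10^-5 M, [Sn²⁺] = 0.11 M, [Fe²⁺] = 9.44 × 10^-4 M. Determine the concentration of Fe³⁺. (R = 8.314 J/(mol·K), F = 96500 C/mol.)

0.43 M

From the Nernst equation, ln Q = nF(E° − E)/RT = 2×96500×(0.62 − 0.884)/(8.314×303) = -20.226, so Q = 1.64 × 10^-9.
With Q = [Sn⁴⁺]·[Fe²⁺]^2/([Sn²⁺]·[Fe³⁺]^2) and the known concentrations, [Fe³⁺]^2 in the denominator gives [Fe³⁺] = 0.43 M.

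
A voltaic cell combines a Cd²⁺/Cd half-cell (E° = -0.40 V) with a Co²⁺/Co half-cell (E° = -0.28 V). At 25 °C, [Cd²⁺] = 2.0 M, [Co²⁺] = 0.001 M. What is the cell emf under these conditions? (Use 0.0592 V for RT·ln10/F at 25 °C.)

0.022 V

The Co²⁺/Co couple has the higher reduction potential and acts as the cathode, so E°_cell = -0.28 − (-0.40) = 0.12 V.
Balancing electrons gives n = 2; the reaction quotient is Q = [Cd²⁺]/[Co²⁺] = 2000.
At 25 °C, E = E° − (0.0592/n) log Q = 0.12 − (0.0592/2)(3.301) = 0.120 − 0.098 = 0.022 V.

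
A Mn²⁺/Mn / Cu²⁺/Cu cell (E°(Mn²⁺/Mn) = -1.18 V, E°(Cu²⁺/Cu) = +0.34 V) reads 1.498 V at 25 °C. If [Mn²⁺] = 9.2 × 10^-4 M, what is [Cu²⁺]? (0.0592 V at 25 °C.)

From the Nernst equation, log Q = n(E° − E)/0.0592 = 2(1.52 − 1.498)/0.0592 = 0.743, so Q = 5.54.
With Q = [Mn²⁺]/[Cu²⁺] and the known concentrations, [Cu²⁺] in the denominator gives [Cu²⁺] = 1.7 × 10^-4 M.

1.7 × 10^-4 M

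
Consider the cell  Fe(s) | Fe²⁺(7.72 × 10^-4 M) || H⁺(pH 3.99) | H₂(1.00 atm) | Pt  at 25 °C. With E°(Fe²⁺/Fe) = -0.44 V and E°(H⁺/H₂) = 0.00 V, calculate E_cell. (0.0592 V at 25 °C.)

The hydrogen couple is the cathode, so E°_cell = 0.44 V; n = 2.
[H⁺] = 10^(−3.99) = 1 × 10^-4 M, and Q = [Fe²⁺]·P(H₂) / [H⁺]^2 = 7.37 × 10^4.
E = E° − (0.0592/2) log Q = 0.44 − (0.0592/2)(4.868) = 0.296 V.

0.30 V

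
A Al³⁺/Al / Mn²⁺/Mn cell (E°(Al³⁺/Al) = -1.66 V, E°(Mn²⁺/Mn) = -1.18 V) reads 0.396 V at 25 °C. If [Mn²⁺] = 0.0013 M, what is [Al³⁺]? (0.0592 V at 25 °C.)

0.85 M

From the Nernst equation, log Q = n(E° − E)/0.0592 = 6(0.48 − 0.396)/0.0592 = 8.514, so Q = 3.26 × 10^8.
With Q = [Al³⁺]^2/[Mn²⁺]^3 and the known concentrations, [Al³⁺]^2 in the numerator gives [Al³⁺] = 0.85 M.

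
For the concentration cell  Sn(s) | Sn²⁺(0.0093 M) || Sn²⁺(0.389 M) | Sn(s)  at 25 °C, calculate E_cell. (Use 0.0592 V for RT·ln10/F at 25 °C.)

0.048 V

Both half-cells are Sn²⁺/Sn, so E°_cell = 0. The concentrated side is the cathode; the cell reaction moves Sn²⁺ from high to low concentration with n = 2.
Q = [Sn²⁺]_dilute/[Sn²⁺]_conc = 0.0093/0.389 = 0.0239.
E = 0 − (0.0592/2) log Q = −(0.0592/2)(-1.621) = 0.0480 V.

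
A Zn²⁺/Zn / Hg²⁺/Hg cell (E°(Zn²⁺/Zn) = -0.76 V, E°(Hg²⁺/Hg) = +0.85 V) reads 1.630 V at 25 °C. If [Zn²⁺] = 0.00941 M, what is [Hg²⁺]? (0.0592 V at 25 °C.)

From the Nernst equation, log Q = n(E° − E)/0.0592 = 2(1.61 − 1.630)/0.0592 = -0.676, so Q = 0.211.
With Q = [Zn²⁺]/[Hg²⁺] and the known concentrations, [Hg²⁺] in the denominator gives [Hg²⁺] = 0.045 M.

0.045 M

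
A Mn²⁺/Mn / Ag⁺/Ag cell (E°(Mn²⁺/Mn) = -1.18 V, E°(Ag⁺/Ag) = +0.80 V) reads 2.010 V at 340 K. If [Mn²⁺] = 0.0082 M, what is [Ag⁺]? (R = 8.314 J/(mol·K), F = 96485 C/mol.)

0.25 M

From the Nernst equation, ln Q = nF(E° − E)/RT = 2×96485×(1.98 − 2.010)/(8.314×340) = -2.048, so Q = 0.129.
With Q = [Mn²⁺]/[Ag⁺]^2 and the known concentrations, [Ag⁺]^2 in the denominator gives [Ag⁺] = 0.25 M.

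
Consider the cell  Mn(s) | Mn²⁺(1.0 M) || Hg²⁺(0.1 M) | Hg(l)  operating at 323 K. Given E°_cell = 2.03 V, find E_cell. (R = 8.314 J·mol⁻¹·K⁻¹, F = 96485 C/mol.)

Balancing electrons gives n = 2; the reaction quotient is Q = [Mn²⁺]/[Hg²⁺] = 10.0.
E = E° − (RT/nF) ln Q = 2.03 − (8.314×323)/(2×96485) × (2.303) = 2.030 − 0.032 = 1.998 V.

2.00 V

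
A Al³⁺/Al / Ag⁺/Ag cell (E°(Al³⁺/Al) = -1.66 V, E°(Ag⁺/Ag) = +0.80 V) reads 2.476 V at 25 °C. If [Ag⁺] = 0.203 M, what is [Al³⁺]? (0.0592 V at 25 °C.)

0.0013 M

From the Nernst equation, log Q = n(E° − E)/0.0592 = 3(2.46 − 2.476)/0.0592 = -0.811, so Q = 0.155.
With Q = [Al³⁺]/[Ag⁺]^3 and the known concentrations, [Al³⁺] in the numerator gives [Al³⁺] = 0.0013 M.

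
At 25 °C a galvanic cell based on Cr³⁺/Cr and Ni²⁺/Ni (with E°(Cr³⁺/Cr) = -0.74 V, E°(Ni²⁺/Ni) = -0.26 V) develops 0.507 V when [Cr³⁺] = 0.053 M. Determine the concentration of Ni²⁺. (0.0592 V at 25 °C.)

1.2 M

From the Nernst equation, log Q = n(E° − E)/0.0592 = 6(0.48 − 0.507)/0.0592 = -2.736, so Q = 0.00183.
With Q = [Cr³⁺]^2/[Ni²⁺]^3 and the known concentrations, [Ni²⁺]^3 in the denominator gives [Ni²⁺] = 1.2 M.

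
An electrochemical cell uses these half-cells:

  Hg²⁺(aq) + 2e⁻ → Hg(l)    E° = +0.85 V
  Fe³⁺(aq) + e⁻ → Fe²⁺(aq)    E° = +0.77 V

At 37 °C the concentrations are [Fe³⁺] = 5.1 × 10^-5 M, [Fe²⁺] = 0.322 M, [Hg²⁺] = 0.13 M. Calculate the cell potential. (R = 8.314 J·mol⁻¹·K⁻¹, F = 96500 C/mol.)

The Hg²⁺/Hg couple has the higher reduction potential and acts as the cathode, so E°_cell = +0.85 − (+0.77) = 0.08 V.
Balancing electrons gives n = 2; the reaction quotient is Q = [Fe³⁺]^2/([Fe²⁺]^2·[Hg²⁺]) = 1.93 × 10^-7.
E = E° − (RT/nF) ln Q = 0.08 − (8.314×310)/(2×96500) × (-15.461) = 0.080 + 0.206 = 0.286 V.

0.286 V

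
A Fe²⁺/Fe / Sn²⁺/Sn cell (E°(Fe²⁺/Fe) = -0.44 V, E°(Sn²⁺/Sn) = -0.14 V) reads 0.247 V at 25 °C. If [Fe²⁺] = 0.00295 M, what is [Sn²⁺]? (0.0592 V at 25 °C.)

4.8 × 10^-5 M

From the Nernst equation, log Q = n(E° − E)/0.0592 = 2(0.30 − 0.247)/0.0592 = 1.791, so Q = 61.7.
With Q = [Fe²⁺]/[Sn²⁺] and the known concentrations, [Sn²⁺] in the denominator gives [Sn²⁺] = 4.8 × 10^-5 M.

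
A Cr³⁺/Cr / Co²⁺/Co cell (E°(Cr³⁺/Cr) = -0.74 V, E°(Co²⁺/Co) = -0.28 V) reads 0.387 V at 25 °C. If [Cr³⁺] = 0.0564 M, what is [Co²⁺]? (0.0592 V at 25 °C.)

5 × 10^-4 M

From the Nernst equation, log Q = n(E° − E)/0.0592 = 6(0.46 − 0.387)/0.0592 = 7.399, so Q = 2.5 × 10^7.
With Q = [Cr³⁺]^2/[Co²⁺]^3 and the known concentrations, [Co²⁺]^3 in the denominator gives [Co²⁺] = 5 × 10^-4 M.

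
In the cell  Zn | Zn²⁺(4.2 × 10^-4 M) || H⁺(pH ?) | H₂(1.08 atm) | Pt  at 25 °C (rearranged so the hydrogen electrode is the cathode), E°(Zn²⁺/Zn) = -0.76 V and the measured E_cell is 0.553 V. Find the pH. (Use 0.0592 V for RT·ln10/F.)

E°_cell = 0.76 V and n = 2.
log Q = n(E° − E)/0.0592 = 2×(0.76 − 0.553)/0.0592 = 6.993.
With Q = [Zn²⁺]·P(H₂) / [H⁺]^2, solving for [H⁺] gives log[H⁺] = -5.168, so pH = 5.17.

pH = 5.17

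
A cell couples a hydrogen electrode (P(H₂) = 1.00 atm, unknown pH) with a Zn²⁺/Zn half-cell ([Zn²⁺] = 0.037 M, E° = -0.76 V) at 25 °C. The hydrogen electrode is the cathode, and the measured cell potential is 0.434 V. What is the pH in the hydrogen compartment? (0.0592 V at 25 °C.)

pH = 6.22

E°_cell = 0.76 V and n = 2.
log Q = n(E° − E)/0.0592 = 2×(0.76 − 0.434)/0.0592 = 11.014.
With Q = [Zn²⁺]·P(H₂) / [H⁺]^2, solving for [H⁺] gives log[H⁺] = -6.223, so pH = 6.22.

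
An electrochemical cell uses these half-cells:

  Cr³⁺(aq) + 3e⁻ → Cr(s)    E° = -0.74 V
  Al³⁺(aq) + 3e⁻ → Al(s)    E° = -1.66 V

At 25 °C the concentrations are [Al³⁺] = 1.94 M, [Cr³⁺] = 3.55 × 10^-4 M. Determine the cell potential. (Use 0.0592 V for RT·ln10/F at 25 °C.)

0.846 V

The Cr³⁺/Cr couple has the higher reduction potential and acts as the cathode, so E°_cell = -0.74 − (-1.66) = 0.92 V.
Balancing electrons gives n = 3; the reaction quotient is Q = [Al³⁺]/[Cr³⁺] = 5460.
At 25 °C, E = E° − (0.0592/n) log Q = 0.92 − (0.0592/3)(3.738) = 0.920 − 0.074 = 0.846 V.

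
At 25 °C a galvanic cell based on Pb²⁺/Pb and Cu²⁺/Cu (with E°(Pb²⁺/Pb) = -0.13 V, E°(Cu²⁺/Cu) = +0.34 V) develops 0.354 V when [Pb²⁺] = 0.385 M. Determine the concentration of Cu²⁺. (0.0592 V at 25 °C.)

4.6 × 10^-5 M

From the Nernst equation, log Q = n(E° − E)/0.0592 = 2(0.47 − 0.354)/0.0592 = 3.919, so Q = 8300.
With Q = [Pb²⁺]/[Cu²⁺] and the known concentrations, [Cu²⁺] in the denominator gives [Cu²⁺] = 4.6 × 10^-5 M.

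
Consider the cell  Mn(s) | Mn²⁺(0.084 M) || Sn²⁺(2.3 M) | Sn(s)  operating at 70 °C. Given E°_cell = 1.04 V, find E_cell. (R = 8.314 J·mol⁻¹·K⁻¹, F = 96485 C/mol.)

Balancing electrons gives n = 2; the reaction quotient is Q = [Mn²⁺]/[Sn²⁺] = 0.0365.
E = E° − (RT/nF) ln Q = 1.04 − (8.314×343)/(2×96485) × (-3.310) = 1.040 + 0.049 = 1.089 V.

1.09 V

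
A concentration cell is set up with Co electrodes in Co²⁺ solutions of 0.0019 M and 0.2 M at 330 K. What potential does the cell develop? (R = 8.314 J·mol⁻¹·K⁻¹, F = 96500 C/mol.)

Both half-cells are Co²⁺/Co, so E°_cell = 0. The concentrated side is the cathode; the cell reaction moves Co²⁺ from high to low concentration with n = 2.
Q = [Co²⁺]_dilute/[Co²⁺]_conc = 0.0019/0.2 = 0.00950.
E = 0 − (RT/nF) ln Q = −((8.314×330)/(2×96500))(-4.656) = 0.0662 V.

0.066 V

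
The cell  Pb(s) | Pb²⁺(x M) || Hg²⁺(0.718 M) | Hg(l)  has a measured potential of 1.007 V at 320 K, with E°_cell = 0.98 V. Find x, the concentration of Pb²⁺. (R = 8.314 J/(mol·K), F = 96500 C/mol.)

From the Nernst equation, ln Q = nF(E° − E)/RT = 2×96500×(0.98 − 1.007)/(8.314×320) = -1.959, so Q = 0.141.
With Q = [Pb²⁺]/[Hg²⁺] and the known concentrations, [Pb²⁺] in the numerator gives [Pb²⁺] = 0.1 M.

0.1 M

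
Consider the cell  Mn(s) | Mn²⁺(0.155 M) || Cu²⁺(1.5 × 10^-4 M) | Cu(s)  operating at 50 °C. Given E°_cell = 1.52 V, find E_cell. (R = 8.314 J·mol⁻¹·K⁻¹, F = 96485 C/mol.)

Balancing electrons gives n = 2; the reaction quotient is Q = [Mn²⁺]/[Cu²⁺] = 1030.
E = E° − (RT/nF) ln Q = 1.52 − (8.314×323)/(2×96485) × (6.941) = 1.520 − 0.097 = 1.423 V.

1.42 V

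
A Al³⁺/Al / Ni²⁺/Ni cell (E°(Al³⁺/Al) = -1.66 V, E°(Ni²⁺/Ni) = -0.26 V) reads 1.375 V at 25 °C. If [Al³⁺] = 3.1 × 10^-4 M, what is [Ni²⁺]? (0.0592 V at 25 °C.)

From the Nernst equation, log Q = n(E° − E)/0.0592 = 6(1.40 − 1.375)/0.0592 = 2.534, so Q = 342.
With Q = [Al³⁺]^2/[Ni²⁺]^3 and the known concentrations, [Ni²⁺]^3 in the denominator gives [Ni²⁺] = 6.6 × 10^-4 M.

6.6 × 10^-4 M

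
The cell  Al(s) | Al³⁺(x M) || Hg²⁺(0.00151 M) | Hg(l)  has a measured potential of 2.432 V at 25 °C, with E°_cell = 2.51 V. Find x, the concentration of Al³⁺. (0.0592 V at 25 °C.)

From the Nernst equation, log Q = n(E° − E)/0.0592 = 6(2.51 − 2.432)/0.0592 = 7.905, so Q = 8.04 × 10^7.
With Q = [Al³⁺]^2/[Hg²⁺]^3 and the known concentrations, [Al³⁺]^2 in the numerator gives [Al³⁺] = 0.53 M.

0.53 M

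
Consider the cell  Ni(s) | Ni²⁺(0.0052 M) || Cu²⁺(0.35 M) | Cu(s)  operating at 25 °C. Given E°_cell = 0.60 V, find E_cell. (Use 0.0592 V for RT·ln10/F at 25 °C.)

Balancing electrons gives n = 2; the reaction quotient is Q = [Ni²⁺]/[Cu²⁺] = 0.0149.
At 25 °C, E = E° − (0.0592/n) log Q = 0.60 − (0.0592/2)(-1.828) = 0.600 + 0.054 = 0.654 V.

0.654 V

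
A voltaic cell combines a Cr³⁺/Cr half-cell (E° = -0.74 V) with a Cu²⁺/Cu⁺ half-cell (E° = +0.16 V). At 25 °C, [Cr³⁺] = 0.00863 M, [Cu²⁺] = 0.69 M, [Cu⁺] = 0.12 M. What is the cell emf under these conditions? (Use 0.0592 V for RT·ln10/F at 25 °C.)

0.986 V

The Cu²⁺/Cu⁺ couple has the higher reduction potential and acts as the cathode, so E°_cell = +0.16 − (-0.74) = 0.90 V.
Balancing electrons gives n = 3; the reaction quotient is Q = [Cr³⁺]·[Cu⁺]^3/[Cu²⁺]^3 = 4.54 × 10^-5.
At 25 °C, E = E° − (0.0592/n) log Q = 0.90 − (0.0592/3)(-4.343) = 0.900 + 0.086 = 0.986 V.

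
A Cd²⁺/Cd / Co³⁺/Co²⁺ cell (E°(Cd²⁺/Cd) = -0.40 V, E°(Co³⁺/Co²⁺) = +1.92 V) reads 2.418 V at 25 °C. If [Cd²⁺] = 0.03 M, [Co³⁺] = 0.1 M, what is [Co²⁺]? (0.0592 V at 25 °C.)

0.013 M

From the Nernst equation, log Q = n(E° − E)/0.0592 = 2(2.32 − 2.418)/0.0592 = -3.311, so Q = 4.89 × 10^-4.
With Q = [Cd²⁺]·[Co²⁺]^2/[Co³⁺]^2 and the known concentrations, [Co²⁺]^2 in the numerator gives [Co²⁺] = 0.013 M.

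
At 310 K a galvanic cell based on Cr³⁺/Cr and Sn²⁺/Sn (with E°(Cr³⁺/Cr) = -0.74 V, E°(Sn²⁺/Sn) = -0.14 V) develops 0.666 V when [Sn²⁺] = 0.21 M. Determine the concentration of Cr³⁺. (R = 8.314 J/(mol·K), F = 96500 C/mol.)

From the Nernst equation, ln Q = nF(E° − E)/RT = 6×96500×(0.60 − 0.666)/(8.314×310) = -14.827, so Q = 3.64 × 10^-7.
With Q = [Cr³⁺]^2/[Sn²⁺]^3 and the known concentrations, [Cr³⁺]^2 in the numerator gives [Cr³⁺] = 5.8 × 10^-5 M.

5.8 × 10^-5 M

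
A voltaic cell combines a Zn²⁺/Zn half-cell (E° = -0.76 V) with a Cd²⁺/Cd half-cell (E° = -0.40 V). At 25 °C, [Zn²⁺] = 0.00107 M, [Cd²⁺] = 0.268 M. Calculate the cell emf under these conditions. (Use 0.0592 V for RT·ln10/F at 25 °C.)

The Cd²⁺/Cd couple has the higher reduction potential and acts as the cathode, so E°_cell = -0.40 − (-0.76) = 0.36 V.
Balancing electrons gives n = 2; the reaction quotient is Q = [Zn²⁺]/[Cd²⁺] = 0.00399.
At 25 °C, E = E° − (0.0592/n) log Q = 0.36 − (0.0592/2)(-2.399) = 0.360 + 0.071 = 0.431 V.

0.431 V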